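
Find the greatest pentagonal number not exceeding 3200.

3151

Solve n(3n−1)/2 ≤ 3200 for integer n.
n = 46 gives 3151 ≤ 3200, while n = 47 gives 3290 > 3200; so the answer is 3151.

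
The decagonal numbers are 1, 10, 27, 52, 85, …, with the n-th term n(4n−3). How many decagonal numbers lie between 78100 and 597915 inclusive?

247

The n-th decagonal number is n(4n−3).
Smallest index with value ≥ 78100: n = 141 (giving 79101).
Largest index with value ≤ 597915: n = 387 (giving 597915).
Indices 141 through 387: 247 terms.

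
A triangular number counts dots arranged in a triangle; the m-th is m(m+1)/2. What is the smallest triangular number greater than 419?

Solve n(n+1)/2 > 419 for integer n.
The largest n with value ≤ 419 is 28 (since 406 ≤ 419 < 435), so the first above is n = 29, value 435.

435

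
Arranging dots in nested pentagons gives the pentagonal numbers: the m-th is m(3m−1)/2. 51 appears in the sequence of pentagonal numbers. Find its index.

6

Set n(3n−1)/2 = 51, giving 3n² − n − 102 = 0.
The discriminant is 1 + 24·51 = 1225, and √1225 = 35.
So n = (1 + 35) / 6 = 36/6 = 6.
Check: 6·(3·6 − 1)/2 = 51. ✓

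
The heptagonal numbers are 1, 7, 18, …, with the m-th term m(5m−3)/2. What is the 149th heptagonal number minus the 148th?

741

Consecutive heptagonal numbers differ by 5n − 4: here 5·149 − 4 = 741.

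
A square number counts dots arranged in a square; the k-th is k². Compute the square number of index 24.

576

24² = 576.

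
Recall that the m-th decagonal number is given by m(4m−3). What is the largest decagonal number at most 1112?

1105

Solve n(4n−3) ≤ 1112 for integer n.
n = 17 gives 1105 ≤ 1112, while n = 18 gives 1242 > 1112; so the answer is 1105.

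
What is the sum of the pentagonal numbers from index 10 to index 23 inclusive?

5943

Σ i(3i−1)/2 = (3Σi² − Σi) / 2 over i = 10..23.
Σi = 276 − 45 = 231 and Σi² = 4324 − 285 = 4039.
(3·4039 − 1·231) / 2 = 11886/2 = 5943.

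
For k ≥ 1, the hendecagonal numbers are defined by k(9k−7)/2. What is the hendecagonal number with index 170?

129455

The 170th hendecagonal number is n(9n−7)/2 with n = 170.
170·(9·170 − 7)/2 = 170·1523/2 = 129455.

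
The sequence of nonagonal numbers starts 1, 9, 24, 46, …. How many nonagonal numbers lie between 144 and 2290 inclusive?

19

The n-th nonagonal number is n(7n−5)/2.
Smallest index with value ≥ 144: n = 7 (giving 154).
Largest index with value ≤ 2290: n = 25 (giving 2125).
Indices 7 through 25: 19 terms.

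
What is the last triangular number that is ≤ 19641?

19503

Solve n(n+1)/2 ≤ 19641 for integer n.
n = 197 gives 19503 ≤ 19641, while n = 198 gives 19701 > 19641; so the answer is 19503.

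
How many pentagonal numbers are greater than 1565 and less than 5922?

30

The n-th pentagonal number is n(3n−1)/2.
Smallest index with value > 1565: n = 33 (giving 1617).
Largest index with value < 5922: n = 62 (giving 5735).
Indices 33 through 62: 30 terms.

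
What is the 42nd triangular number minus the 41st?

42

Consecutive triangular numbers differ by n: T_{42} − T_{41} = 42.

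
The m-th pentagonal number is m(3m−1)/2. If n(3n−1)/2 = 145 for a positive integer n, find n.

Set n(3n−1)/2 = 145, giving 3n² − n − 290 = 0.
The discriminant is 1 + 24·145 = 3481, and √3481 = 59.
So n = (1 + 59) / 6 = 60/6 = 10.
Check: 10·(3·10 − 1)/2 = 145. ✓

10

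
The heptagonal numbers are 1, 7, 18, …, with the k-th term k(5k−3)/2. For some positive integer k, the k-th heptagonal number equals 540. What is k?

Set n(5n−3)/2 = 540, giving 5n² − 3n − 1080 = 0.
The discriminant is 9 + 40·540 = 21609, and √21609 = 147.
So n = (3 + 147) / 10 = 150/10 = 15.

15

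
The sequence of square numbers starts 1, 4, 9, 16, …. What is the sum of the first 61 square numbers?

Σ_{i=1}^{61} i² = 61·62·123/6 = 77531.

77531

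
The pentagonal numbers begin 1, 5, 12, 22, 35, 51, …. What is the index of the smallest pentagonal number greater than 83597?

237

Solve n(3n−1)/2 > 83597 for integer n.
The largest n with value ≤ 83597 is 236 (since 83426 ≤ 83597 < 84135), so the first above is n = 237, value 84135.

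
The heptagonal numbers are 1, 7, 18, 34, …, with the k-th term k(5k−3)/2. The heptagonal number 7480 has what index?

55

Set n(5n−3)/2 = 7480, giving 5n² − 3n − 14960 = 0.
The discriminant is 9 + 40·7480 = 299209, and √299209 = 547.
So n = (3 + 547) / 10 = 550/10 = 55.
Check: 55·(5·55 − 3)/2 = 7480. ✓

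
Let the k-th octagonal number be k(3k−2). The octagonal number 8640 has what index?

54

Set n(3n−2) = 8640, giving 3n² − 2n − 8640 = 0.
The discriminant is 4 + 12·8640 = 103684, and √103684 = 322.
So n = (2 + 322) / 6 = 324/6 = 54.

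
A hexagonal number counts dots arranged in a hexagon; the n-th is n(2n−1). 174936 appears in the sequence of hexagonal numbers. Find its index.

Set n(2n−1) = 174936, giving 2n² − n − 174936 = 0.
The discriminant is 1 + 8·174936 = 1399489, and √1399489 = 1183.
So n = (1 + 1183) / 4 = 1184/4 = 296.

296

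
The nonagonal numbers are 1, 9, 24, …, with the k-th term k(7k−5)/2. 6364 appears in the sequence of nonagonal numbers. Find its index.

43

Set n(7n−5)/2 = 6364, giving 7n² − 5n − 12728 = 0.
The discriminant is 25 + 56·6364 = 356409, and √356409 = 597.
So n = (5 + 597) / 14 = 602/14 = 43.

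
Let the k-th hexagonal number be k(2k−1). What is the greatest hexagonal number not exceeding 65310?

Solve n(2n−1) ≤ 65310 for integer n.
n = 180 gives 64620 ≤ 65310, while n = 181 gives 65341 > 65310; so the answer is 64620.

64620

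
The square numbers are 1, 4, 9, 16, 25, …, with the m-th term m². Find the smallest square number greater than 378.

Solve n² > 378 for integer n.
The largest n with value ≤ 378 is 19 (since 361 ≤ 378 < 400), so the first above is n = 20, value 400.

400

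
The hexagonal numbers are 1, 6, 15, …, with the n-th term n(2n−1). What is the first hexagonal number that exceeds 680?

703

Solve n(2n−1) > 680 for integer n.
The largest n with value ≤ 680 is 18 (since 630 ≤ 680 < 703), so the first above is n = 19, value 703.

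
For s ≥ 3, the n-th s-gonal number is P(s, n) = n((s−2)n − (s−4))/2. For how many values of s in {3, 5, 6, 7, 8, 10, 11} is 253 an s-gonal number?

s = 3: P(3, 22) = 253. ✓
s = 5: P(5, 13) = 247 and P(5, 14) = 287; 253 is not s-gonal.
s = 6: P(6, 11) = 231 and P(6, 12) = 276; 253 is not s-gonal.
s = 7: P(7, 10) = 235 and P(7, 11) = 286; 253 is not s-gonal.
s = 8: P(8, 9) = 225 and P(8, 10) = 280; 253 is not s-gonal.
s = 10: P(10, 8) = 232 and P(10, 9) = 297; 253 is not s-gonal.
s = 11: P(11, 7) = 196 and P(11, 8) = 260; 253 is not s-gonal.
Hits: s ∈ {3} → 1.

1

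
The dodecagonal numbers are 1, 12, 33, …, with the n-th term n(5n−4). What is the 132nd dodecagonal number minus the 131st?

Consecutive dodecagonal numbers differ by 10n − 9: here 10·132 − 9 = 1311.

1311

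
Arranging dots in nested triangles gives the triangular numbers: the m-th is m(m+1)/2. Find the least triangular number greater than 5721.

5778

Solve n(n+1)/2 > 5721 for integer n.
The largest n with value ≤ 5721 is 106 (since 5671 ≤ 5721 < 5778), so the first above is n = 107, value 5778.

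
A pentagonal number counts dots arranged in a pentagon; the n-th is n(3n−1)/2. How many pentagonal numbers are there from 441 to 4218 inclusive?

36

The n-th pentagonal number is n(3n−1)/2.
Smallest index with value ≥ 441: n = 18 (giving 477).
Largest index with value ≤ 4218: n = 53 (giving 4187).
Indices 18 through 53: 36 terms.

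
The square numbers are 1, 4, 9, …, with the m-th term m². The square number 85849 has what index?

293

We need n² = 85849, so n = √85849 = 293.
Check: 293² = 85849. ✓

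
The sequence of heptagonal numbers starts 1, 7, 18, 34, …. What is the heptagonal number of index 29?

29·(5·29 − 3)/2 = 29·142/2 = 29·71 = 2059.

2059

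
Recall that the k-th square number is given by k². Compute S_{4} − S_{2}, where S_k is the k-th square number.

12

4² = 16 and 2² = 4.
Difference: 16 − 4 = 12.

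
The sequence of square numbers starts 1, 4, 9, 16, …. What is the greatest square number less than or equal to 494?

Solve n² ≤ 494 for integer n.
n = 22 gives 484 ≤ 494, while n = 23 gives 529 > 494; so the answer is 484.

484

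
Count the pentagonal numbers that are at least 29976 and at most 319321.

320

The n-th pentagonal number is n(3n−1)/2.
Smallest index with value ≥ 29976: n = 142 (giving 30175).
Largest index with value ≤ 319321: n = 461 (giving 318551).
Indices 142 through 461: 320 terms.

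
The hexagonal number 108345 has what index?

Set n(2n−1) = 108345, giving 2n² − n − 108345 = 0.
The discriminant is 1 + 8·108345 = 866761, and √866761 = 931.
So n = (1 + 931) / 4 = 932/4 = 233.

233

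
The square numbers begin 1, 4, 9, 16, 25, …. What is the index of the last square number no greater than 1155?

33

Solve n² ≤ 1155 for integer n.
n = 33 gives 1089 ≤ 1155, while n = 34 gives 1156 > 1155; so the answer is index 33.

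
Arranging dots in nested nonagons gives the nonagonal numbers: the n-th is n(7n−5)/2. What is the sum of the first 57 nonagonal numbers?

Σ i(7i−5)/2 = (7Σi² − 5Σi) / 2 over i = 1..57.
Σi = 1653 and Σi² = 63365.
(7·63365 − 5·1653) / 2 = 435290/2 = 217645.

217645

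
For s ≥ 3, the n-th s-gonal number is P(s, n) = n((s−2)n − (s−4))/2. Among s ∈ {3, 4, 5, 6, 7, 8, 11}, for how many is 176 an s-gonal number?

2

s = 3: P(3, 18) = 171 and P(3, 19) = 190; 176 is not s-gonal.
s = 4: P(4, 13) = 169 and P(4, 14) = 196; 176 is not s-gonal.
s = 5: P(5, 11) = 176. ✓
s = 6: P(6, 9) = 153 and P(6, 10) = 190; 176 is not s-gonal.
s = 7: P(7, 8) = 148 and P(7, 9) = 189; 176 is not s-gonal.
s = 8: P(8, 8) = 176. ✓
s = 11: P(11, 6) = 141 and P(11, 7) = 196; 176 is not s-gonal.
Hits: s ∈ {5, 8} → 2.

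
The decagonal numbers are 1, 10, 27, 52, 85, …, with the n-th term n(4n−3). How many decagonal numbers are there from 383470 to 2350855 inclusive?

The n-th decagonal number is n(4n−3).
Smallest index with value ≥ 383470: n = 310 (giving 383470).
Largest index with value ≤ 2350855: n = 767 (giving 2350855).
Indices 310 through 767: 458 terms.

458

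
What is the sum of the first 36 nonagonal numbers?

55056

Σ i(7i−5)/2 = (7Σi² − 5Σi) / 2 over i = 1..36.
Σi = 666 and Σi² = 16206.
(7·16206 − 5·666) / 2 = 110112/2 = 55056.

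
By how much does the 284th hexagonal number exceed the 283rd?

Consecutive hexagonal numbers differ by 4n − 3: here 4·284 − 3 = 1133.

1133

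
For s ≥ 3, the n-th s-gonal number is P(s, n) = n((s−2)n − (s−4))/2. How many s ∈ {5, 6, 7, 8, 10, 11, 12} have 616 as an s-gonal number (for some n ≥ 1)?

s = 5: P(5, 20) = 590 and P(5, 21) = 651; 616 is not s-gonal.
s = 6: P(6, 17) = 561 and P(6, 18) = 630; 616 is not s-gonal.
s = 7: P(7, 16) = 616. ✓
s = 8: P(8, 14) = 560 and P(8, 15) = 645; 616 is not s-gonal.
s = 10: P(10, 12) = 540 and P(10, 13) = 637; 616 is not s-gonal.
s = 11: P(11, 12) = 606 and P(11, 13) = 715; 616 is not s-gonal.
s = 12: P(12, 11) = 561 and P(12, 12) = 672; 616 is not s-gonal.
Hits: s ∈ {7} → 1.

1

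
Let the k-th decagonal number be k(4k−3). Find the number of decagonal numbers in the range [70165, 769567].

307

The n-th decagonal number is n(4n−3).
Smallest index with value ≥ 70165: n = 133 (giving 70357).
Largest index with value ≤ 769567: n = 439 (giving 769567).
Indices 133 through 439: 307 terms.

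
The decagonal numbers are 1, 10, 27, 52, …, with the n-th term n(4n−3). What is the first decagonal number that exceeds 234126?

Solve n(4n−3) > 234126 for integer n.
The largest n with value ≤ 234126 is 242 (since 233530 ≤ 234126 < 235467), so the first above is n = 243, value 235467.

235467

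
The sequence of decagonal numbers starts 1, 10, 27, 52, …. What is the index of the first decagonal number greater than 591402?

Solve n(4n−3) > 591402 for integer n.
The largest n with value ≤ 591402 is 384 (since 588672 ≤ 591402 < 591745), so the first above is n = 385, value 591745.

385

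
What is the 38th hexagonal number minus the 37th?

Consecutive hexagonal numbers differ by 4n − 3: here 4·38 − 3 = 149.

149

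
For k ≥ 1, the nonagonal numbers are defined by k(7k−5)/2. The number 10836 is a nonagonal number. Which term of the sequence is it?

56

Set n(7n−5)/2 = 10836, giving 7n² − 5n − 21672 = 0.
The discriminant is 25 + 56·10836 = 606841, and √606841 = 779.
So n = (5 + 779) / 14 = 784/14 = 56.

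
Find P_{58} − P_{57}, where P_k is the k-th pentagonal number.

Consecutive pentagonal numbers differ by 3n − 2: here 3·58 − 2 = 172.

172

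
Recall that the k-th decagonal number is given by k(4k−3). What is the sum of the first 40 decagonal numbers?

86100

Σ i(4i−3) = 4Σi² − 3Σi over i = 1..40.
Σi = 820 and Σi² = 22140.
4·22140 − 3·820 = 86100.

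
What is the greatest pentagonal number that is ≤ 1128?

1080

Solve n(3n−1)/2 ≤ 1128 for integer n.
n = 27 gives 1080 ≤ 1128, while n = 28 gives 1162 > 1128; so the answer is 1080.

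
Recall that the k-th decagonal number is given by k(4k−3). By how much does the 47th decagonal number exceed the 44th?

1083

47·(4·47 − 3) = 8695 and 44·(4·44 − 3) = 7612.
Difference: 8695 − 7612 = 1083.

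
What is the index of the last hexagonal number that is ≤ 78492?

Solve n(2n−1) ≤ 78492 for integer n.
n = 198 gives 78210 ≤ 78492, while n = 199 gives 79003 > 78492; so the answer is index 198.

198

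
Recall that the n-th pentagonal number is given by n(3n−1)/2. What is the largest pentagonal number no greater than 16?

Solve n(3n−1)/2 ≤ 16 for integer n.
n = 3 gives 12 ≤ 16, while n = 4 gives 22 > 16; so the answer is 12.

12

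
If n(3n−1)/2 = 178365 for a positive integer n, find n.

Set n(3n−1)/2 = 178365, giving 3n² − n − 356730 = 0.
The discriminant is 1 + 24·178365 = 4280761, and √4280761 = 2069.
So n = (1 + 2069) / 6 = 2070/6 = 345.

345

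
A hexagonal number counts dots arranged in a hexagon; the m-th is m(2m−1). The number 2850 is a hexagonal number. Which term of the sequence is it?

Set n(2n−1) = 2850, giving 2n² − n − 2850 = 0.
The discriminant is 1 + 8·2850 = 22801, and √22801 = 151.
So n = (1 + 151) / 4 = 152/4 = 38.

38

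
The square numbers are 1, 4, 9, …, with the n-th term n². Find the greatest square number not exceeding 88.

Solve n² ≤ 88 for integer n.
n = 9 gives 81 ≤ 88, while n = 10 gives 100 > 88; so the answer is 81.

81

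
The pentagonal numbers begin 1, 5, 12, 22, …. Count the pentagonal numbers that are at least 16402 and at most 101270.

The n-th pentagonal number is n(3n−1)/2.
Smallest index with value ≥ 16402: n = 105 (giving 16485).
Largest index with value ≤ 101270: n = 260 (giving 101270).
Indices 105 through 260: 156 terms.

156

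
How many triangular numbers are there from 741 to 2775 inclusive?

37

The n-th triangular number is n(n+1)/2.
Smallest index with value ≥ 741: n = 38 (giving 741).
Largest index with value ≤ 2775: n = 74 (giving 2775).
Indices 38 through 74: 37 terms.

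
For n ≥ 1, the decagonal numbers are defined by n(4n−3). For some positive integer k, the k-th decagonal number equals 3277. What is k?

29

Set n(4n−3) = 3277, giving 4n² − 3n − 3277 = 0.
The discriminant is 9 + 16·3277 = 52441, and √52441 = 229.
So n = (3 + 229) / 8 = 232/8 = 29.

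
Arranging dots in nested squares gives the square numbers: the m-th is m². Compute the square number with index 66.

4356

The 66th square number is n² with n = 66.
66² = 4356.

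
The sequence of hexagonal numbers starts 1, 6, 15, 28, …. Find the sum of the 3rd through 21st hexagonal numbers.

6384

Σ i(2i−1) = 2Σi² − Σi over i = 3..21.
Σi = 231 − 3 = 228 and Σi² = 3311 − 5 = 3306.
2·3306 − 1·228 = 6384.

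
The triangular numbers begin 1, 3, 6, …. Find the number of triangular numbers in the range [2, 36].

The n-th triangular number is n(n+1)/2.
Smallest index with value ≥ 2: n = 2 (giving 3).
Largest index with value ≤ 36: n = 8 (giving 36).
Indices 2 through 8: 7 terms.

7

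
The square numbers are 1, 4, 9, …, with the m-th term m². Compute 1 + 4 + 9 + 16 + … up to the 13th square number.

819

Σ_{i=1}^{13} i² = 13·14·27/6 = 819.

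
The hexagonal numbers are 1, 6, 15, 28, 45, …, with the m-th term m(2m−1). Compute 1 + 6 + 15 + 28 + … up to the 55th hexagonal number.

112420

Σ i(2i−1) = 2Σi² − Σi over i = 1..55.
Σi = 1540 and Σi² = 56980.
2·56980 − 1·1540 = 112420.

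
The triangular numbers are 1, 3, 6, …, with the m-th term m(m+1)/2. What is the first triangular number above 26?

28

Solve n(n+1)/2 > 26 for integer n.
The largest n with value ≤ 26 is 6 (since 21 ≤ 26 < 28), so the first above is n = 7, value 28.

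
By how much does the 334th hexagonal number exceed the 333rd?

1333

Consecutive hexagonal numbers differ by 4n − 3: here 4·334 − 3 = 1333.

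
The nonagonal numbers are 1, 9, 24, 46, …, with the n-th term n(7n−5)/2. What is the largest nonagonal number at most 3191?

Solve n(7n−5)/2 ≤ 3191 for integer n.
n = 30 gives 3075 ≤ 3191, while n = 31 gives 3286 > 3191; so the answer is 3075.

3075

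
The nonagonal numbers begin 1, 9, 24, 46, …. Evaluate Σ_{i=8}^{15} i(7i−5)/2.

Σ i(7i−5)/2 = (7Σi² − 5Σi) / 2 over i = 8..15.
Σi = 120 − 28 = 92 and Σi² = 1240 − 140 = 1100.
(7·1100 − 5·92) / 2 = 7240/2 = 3620.

3620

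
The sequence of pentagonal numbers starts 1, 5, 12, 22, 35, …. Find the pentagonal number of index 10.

145

The 10th pentagonal number is n(3n−1)/2 with n = 10.
10·(3·10 − 1)/2 = 10·29/2 = 145.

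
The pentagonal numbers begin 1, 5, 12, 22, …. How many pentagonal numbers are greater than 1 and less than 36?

4

The n-th pentagonal number is n(3n−1)/2.
Smallest index with value > 1: n = 2 (giving 5).
Largest index with value < 36: n = 5 (giving 35).
Indices 2 through 5: 4 terms.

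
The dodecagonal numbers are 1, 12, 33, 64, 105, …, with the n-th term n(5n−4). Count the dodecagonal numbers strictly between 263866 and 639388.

The n-th dodecagonal number is n(5n−4).
Smallest index with value > 263866: n = 231 (giving 265881).
Largest index with value < 639388: n = 357 (giving 635817).
Indices 231 through 357: 127 terms.

127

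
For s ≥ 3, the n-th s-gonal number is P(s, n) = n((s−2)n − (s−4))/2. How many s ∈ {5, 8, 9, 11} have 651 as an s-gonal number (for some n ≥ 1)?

s = 5: P(5, 21) = 651. ✓
s = 8: P(8, 15) = 645 and P(8, 16) = 736; 651 is not s-gonal.
s = 9: P(9, 14) = 651. ✓
s = 11: P(11, 12) = 606 and P(11, 13) = 715; 651 is not s-gonal.
Hits: s ∈ {5, 9} → 2.

2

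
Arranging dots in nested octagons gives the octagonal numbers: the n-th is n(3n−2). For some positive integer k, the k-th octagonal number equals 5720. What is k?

Set n(3n−2) = 5720, giving 3n² − 2n − 5720 = 0.
So n = (2 + 262) / 6 = 264/6 = 44.
Check: 44·(3·44 − 2) = 5720. ✓

44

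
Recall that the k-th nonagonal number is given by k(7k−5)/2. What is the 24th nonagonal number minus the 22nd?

24·(7·24 − 5)/2 = 1956 and 22·(7·22 − 5)/2 = 1639.
Difference: 1956 − 1639 = 317.

317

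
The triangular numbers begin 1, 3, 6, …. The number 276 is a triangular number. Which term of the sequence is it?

23

Set n(n+1)/2 = 276, giving n² + n − 552 = 0.
The discriminant is 1 + 8·276 = 2209, and √2209 = 47.
So n = (-1 + 47) / 2 = 46/2 = 23.
Check: 23·24/2 = 276. ✓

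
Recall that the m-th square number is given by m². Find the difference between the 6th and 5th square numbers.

n² − (n−1)² = 2n − 1, so 6² − 5² = 2·6 − 1 = 11.

11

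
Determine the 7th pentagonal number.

The 7th pentagonal number is n(3n−1)/2 with n = 7.
7·(3·7 − 1)/2 = 7·20/2 = 7·10 = 70.

70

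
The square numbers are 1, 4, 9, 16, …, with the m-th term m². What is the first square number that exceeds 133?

144

Solve n² > 133 for integer n.
The largest n with value ≤ 133 is 11 (since 121 ≤ 133 < 144), so the first above is n = 12, value 144.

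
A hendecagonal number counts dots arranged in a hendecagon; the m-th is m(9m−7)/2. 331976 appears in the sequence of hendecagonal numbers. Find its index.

272

Set n(9n−7)/2 = 331976, giving 9n² − 7n − 663952 = 0.
So n = (7 + 4889) / 18 = 4896/18 = 272.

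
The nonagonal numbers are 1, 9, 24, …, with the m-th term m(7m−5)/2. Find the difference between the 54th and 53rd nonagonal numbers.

Consecutive nonagonal numbers differ by 7n − 6: here 7·54 − 6 = 372.

372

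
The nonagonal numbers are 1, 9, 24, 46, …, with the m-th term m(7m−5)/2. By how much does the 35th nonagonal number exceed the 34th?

Consecutive nonagonal numbers differ by 7n − 6: here 7·35 − 6 = 239.

239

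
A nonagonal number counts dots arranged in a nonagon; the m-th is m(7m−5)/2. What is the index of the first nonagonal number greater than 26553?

88

Solve n(7n−5)/2 > 26553 for integer n.
The largest n with value ≤ 26553 is 87 (since 26274 ≤ 26553 < 26884), so the first above is n = 88, value 26884.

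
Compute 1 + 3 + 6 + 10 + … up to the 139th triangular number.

Σ i(i+1)/2 = (Σi² + Σi) / 2 over i = 1..139.
Σi = 9730 and Σi² = 904890.
(1·904890 + 1·9730) / 2 = 914620/2 = 457310.

457310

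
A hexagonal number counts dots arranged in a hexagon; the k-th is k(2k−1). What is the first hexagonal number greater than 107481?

Solve n(2n−1) > 107481 for integer n.
The largest n with value ≤ 107481 is 232 (since 107416 ≤ 107481 < 108345), so the first above is n = 233, value 108345.

108345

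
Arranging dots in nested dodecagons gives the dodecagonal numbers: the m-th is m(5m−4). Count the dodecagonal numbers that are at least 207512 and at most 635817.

153

The n-th dodecagonal number is n(5n−4).
Smallest index with value ≥ 207512: n = 205 (giving 209305).
Largest index with value ≤ 635817: n = 357 (giving 635817).
Indices 205 through 357: 153 terms.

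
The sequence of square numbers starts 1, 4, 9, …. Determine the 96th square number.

The 96th square number is n² with n = 96.
96² = 9216.

9216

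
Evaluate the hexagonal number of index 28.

1540

28·(2·28 − 1) = 28·55 = 1540.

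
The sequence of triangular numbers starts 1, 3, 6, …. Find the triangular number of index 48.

The 48th triangular number is n(n+1)/2 with n = 48.
48·49/2 = 2352/2 = 1176.

1176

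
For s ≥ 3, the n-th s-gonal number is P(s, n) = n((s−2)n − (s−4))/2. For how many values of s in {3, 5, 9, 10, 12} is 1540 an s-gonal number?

s = 3: P(3, 55) = 1540. ✓
s = 5: P(5, 32) = 1520 and P(5, 33) = 1617; 1540 is not s-gonal.
s = 9: P(9, 21) = 1491 and P(9, 22) = 1639; 1540 is not s-gonal.
s = 10: P(10, 20) = 1540. ✓
s = 12: P(12, 17) = 1377 and P(12, 18) = 1548; 1540 is not s-gonal.
Hits: s ∈ {3, 10} → 2.

2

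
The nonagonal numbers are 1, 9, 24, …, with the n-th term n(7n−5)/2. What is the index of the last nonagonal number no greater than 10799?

Solve n(7n−5)/2 ≤ 10799 for integer n.
n = 55 gives 10450 ≤ 10799, while n = 56 gives 10836 > 10799; so the answer is index 55.

55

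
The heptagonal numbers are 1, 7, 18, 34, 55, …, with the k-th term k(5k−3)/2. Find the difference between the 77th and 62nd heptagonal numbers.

5190

77·(5·77 − 3)/2 = 14707 and 62·(5·62 − 3)/2 = 9517.
Difference: 14707 − 9517 = 5190.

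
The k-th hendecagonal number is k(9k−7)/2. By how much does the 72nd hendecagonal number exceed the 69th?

72·(9·72 − 7)/2 = 23076 and 69·(9·69 − 7)/2 = 21183.
Difference: 23076 − 21183 = 1893.

1893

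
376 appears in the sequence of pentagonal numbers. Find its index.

16

Set n(3n−1)/2 = 376, giving 3n² − n − 752 = 0.
The discriminant is 1 + 24·376 = 9025, and √9025 = 95.
So n = (1 + 95) / 6 = 96/6 = 16.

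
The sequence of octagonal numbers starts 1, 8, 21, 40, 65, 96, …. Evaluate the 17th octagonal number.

833

17·(3·17 − 2) = 17·49 = 833.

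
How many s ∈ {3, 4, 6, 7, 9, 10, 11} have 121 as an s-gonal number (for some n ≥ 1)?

1

s = 3: P(3, 15) = 120 and P(3, 16) = 136; 121 is not s-gonal.
s = 4: P(4, 11) = 121. ✓
s = 6: P(6, 8) = 120 and P(6, 9) = 153; 121 is not s-gonal.
s = 7: P(7, 7) = 112 and P(7, 8) = 148; 121 is not s-gonal.
s = 9: P(9, 6) = 111 and P(9, 7) = 154; 121 is not s-gonal.
s = 10: P(10, 5) = 85 and P(10, 6) = 126; 121 is not s-gonal.
s = 11: P(11, 5) = 95 and P(11, 6) = 141; 121 is not s-gonal.
Hits: s ∈ {4} → 1.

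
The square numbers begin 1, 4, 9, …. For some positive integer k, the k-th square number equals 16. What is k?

We need n² = 16, so n = √16 = 4.

4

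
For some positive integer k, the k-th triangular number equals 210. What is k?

Set n(n+1)/2 = 210, giving n² + n − 420 = 0.
The discriminant is 1 + 8·210 = 1681, and √1681 = 41.
So n = (-1 + 41) / 2 = 40/2 = 20.
Check: 20·21/2 = 210. ✓

20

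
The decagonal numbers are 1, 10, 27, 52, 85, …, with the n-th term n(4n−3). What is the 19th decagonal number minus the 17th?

19·(4·19 − 3) = 1387 and 17·(4·17 − 3) = 1105.
Difference: 1387 − 1105 = 282.

282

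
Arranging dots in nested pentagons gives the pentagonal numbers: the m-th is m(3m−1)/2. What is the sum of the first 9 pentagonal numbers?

Σ i(3i−1)/2 = (3Σi² − Σi) / 2 over i = 1..9.
Σi = 45 and Σi² = 285.
(3·285 − 1·45) / 2 = 810/2 = 405.

405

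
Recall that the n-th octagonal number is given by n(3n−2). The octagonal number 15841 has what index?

Set n(3n−2) = 15841, giving 3n² − 2n − 15841 = 0.
The discriminant is 4 + 12·15841 = 190096, and √190096 = 436.
So n = (2 + 436) / 6 = 438/6 = 73.

73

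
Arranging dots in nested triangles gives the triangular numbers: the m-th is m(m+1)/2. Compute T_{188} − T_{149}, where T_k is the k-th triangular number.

6591

188·189/2 = 17766 and 149·150/2 = 11175.
Difference: 17766 − 11175 = 6591.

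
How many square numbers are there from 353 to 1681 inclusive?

23

The n-th square number is n².
Smallest index with value ≥ 353: n = 19 (giving 361).
Largest index with value ≤ 1681: n = 41 (giving 1681).
Indices 19 through 41: 23 terms.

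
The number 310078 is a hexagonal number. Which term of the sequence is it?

Set n(2n−1) = 310078, giving 2n² − n − 310078 = 0.
The discriminant is 1 + 8·310078 = 2480625, and √2480625 = 1575.
So n = (1 + 1575) / 4 = 1576/4 = 394.

394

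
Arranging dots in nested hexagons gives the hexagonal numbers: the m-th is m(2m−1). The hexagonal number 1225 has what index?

25

Set n(2n−1) = 1225, giving 2n² − n − 1225 = 0.
The discriminant is 1 + 8·1225 = 9801, and √9801 = 99.
So n = (1 + 99) / 4 = 100/4 = 25.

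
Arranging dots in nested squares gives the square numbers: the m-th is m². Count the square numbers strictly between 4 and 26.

3

The n-th square number is n².
Smallest index with value > 4: n = 3 (giving 9).
Largest index with value < 26: n = 5 (giving 25).
Indices 3 through 5: 3 terms.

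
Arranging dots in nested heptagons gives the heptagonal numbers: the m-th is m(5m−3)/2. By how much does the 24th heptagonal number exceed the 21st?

24·(5·24 − 3)/2 = 1404 and 21·(5·21 − 3)/2 = 1071.
Difference: 1404 − 1071 = 333.

333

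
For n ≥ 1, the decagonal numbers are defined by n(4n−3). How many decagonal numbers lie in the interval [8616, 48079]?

The n-th decagonal number is n(4n−3).
Smallest index with value ≥ 8616: n = 47 (giving 8695).
Largest index with value ≤ 48079: n = 110 (giving 48070).
Indices 47 through 110: 64 terms.

64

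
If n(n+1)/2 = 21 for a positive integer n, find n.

6

Set n(n+1)/2 = 21, giving n² + n − 42 = 0.
The discriminant is 1 + 8·21 = 169, and √169 = 13.
So n = (-1 + 13) / 2 = 12/2 = 6.
Check: 6·7/2 = 21. ✓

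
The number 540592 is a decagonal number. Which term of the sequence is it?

Set n(4n−3) = 540592, giving 4n² − 3n − 540592 = 0.
The discriminant is 9 + 16·540592 = 8649481, and √8649481 = 2941.
So n = (3 + 2941) / 8 = 2944/8 = 368.

368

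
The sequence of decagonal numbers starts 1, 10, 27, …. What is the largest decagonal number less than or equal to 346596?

Solve n(4n−3) ≤ 346596 for integer n.
n = 294 gives 344862 ≤ 346596, while n = 295 gives 347215 > 346596; so the answer is 344862.

344862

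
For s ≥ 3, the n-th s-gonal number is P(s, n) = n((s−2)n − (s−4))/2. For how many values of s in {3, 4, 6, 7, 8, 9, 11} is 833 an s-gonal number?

s = 3: P(3, 40) = 820 and P(3, 41) = 861; 833 is not s-gonal.
s = 4: P(4, 28) = 784 and P(4, 29) = 841; 833 is not s-gonal.
s = 6: P(6, 20) = 780 and P(6, 21) = 861; 833 is not s-gonal.
s = 7: P(7, 18) = 783 and P(7, 19) = 874; 833 is not s-gonal.
s = 8: P(8, 17) = 833. ✓
s = 9: P(9, 15) = 750 and P(9, 16) = 856; 833 is not s-gonal.
s = 11: P(11, 14) = 833. ✓
Hits: s ∈ {8, 11} → 2.

2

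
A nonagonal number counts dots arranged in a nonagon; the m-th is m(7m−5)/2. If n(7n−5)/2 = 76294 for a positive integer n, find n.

148

Set n(7n−5)/2 = 76294, giving 7n² − 5n − 152588 = 0.
So n = (5 + 2067) / 14 = 2072/14 = 148.
Check: 148·(7·148 − 5)/2 = 76294. ✓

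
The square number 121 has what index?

11

We need n² = 121, so n = √121 = 11.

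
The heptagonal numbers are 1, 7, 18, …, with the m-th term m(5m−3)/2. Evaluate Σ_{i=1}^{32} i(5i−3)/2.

Σ i(5i−3)/2 = (5Σi² − 3Σi) / 2 over i = 1..32.
Σi = 528 and Σi² = 11440.
(5·11440 − 3·528) / 2 = 55616/2 = 27808.

27808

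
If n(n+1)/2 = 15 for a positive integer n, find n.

5

Set n(n+1)/2 = 15, giving n² + n − 30 = 0.
The discriminant is 1 + 8·15 = 121, and √121 = 11.
So n = (-1 + 11) / 2 = 10/2 = 5.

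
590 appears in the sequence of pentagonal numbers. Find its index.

Set n(3n−1)/2 = 590, giving 3n² − n − 1180 = 0.
The discriminant is 1 + 24·590 = 14161, and √14161 = 119.
So n = (1 + 119) / 6 = 120/6 = 20.
Check: 20·(3·20 − 1)/2 = 590. ✓

20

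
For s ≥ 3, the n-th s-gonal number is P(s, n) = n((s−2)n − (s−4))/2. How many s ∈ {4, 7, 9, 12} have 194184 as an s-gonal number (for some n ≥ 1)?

1

s = 4: P(4, 440) = 193600 and P(4, 441) = 194481; 194184 is not s-gonal.
s = 7: P(7, 279) = 194184. ✓
s = 9: P(9, 235) = 192700 and P(9, 236) = 194346; 194184 is not s-gonal.
s = 12: P(12, 197) = 193257 and P(12, 198) = 195228; 194184 is not s-gonal.
Hits: s ∈ {7} → 1.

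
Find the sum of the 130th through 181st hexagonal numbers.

Σ i(2i−1) = 2Σi² − Σi over i = 130..181.
Σi = 16471 − 8385 = 8086 and Σi² = 1992991 − 723905 = 1269086.
2·1269086 − 1·8086 = 2530086.

2530086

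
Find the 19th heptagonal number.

19·(5·19 − 3)/2 = 19·92/2 = 19·46 = 874.

874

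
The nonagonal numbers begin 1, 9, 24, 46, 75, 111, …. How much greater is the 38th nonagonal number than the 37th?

260

Consecutive nonagonal numbers differ by 7n − 6: here 7·38 − 6 = 260.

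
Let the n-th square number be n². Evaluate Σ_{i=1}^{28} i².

7714

Σ_{i=1}^{28} i² = 28·29·57/6 = 7714.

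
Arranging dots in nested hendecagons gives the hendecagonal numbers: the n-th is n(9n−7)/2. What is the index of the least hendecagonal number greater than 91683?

Solve n(9n−7)/2 > 91683 for integer n.
The largest n with value ≤ 91683 is 143 (since 91520 ≤ 91683 < 92808), so the first above is n = 144, value 92808.

144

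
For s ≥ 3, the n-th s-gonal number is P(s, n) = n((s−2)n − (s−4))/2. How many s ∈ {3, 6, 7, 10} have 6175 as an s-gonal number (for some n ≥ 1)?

1

s = 3: P(3, 110) = 6105 and P(3, 111) = 6216; 6175 is not s-gonal.
s = 6: P(6, 55) = 5995 and P(6, 56) = 6216; 6175 is not s-gonal.
s = 7: P(7, 50) = 6175. ✓
s = 10: P(10, 39) = 5967 and P(10, 40) = 6280; 6175 is not s-gonal.
Hits: s ∈ {7} → 1.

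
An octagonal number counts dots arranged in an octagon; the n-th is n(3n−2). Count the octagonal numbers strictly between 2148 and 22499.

59

The n-th octagonal number is n(3n−2).
Smallest index with value > 2148: n = 28 (giving 2296).
Largest index with value < 22499: n = 86 (giving 22016).
Indices 28 through 86: 59 terms.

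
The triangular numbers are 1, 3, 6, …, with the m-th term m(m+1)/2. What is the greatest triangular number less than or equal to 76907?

76636

Solve n(n+1)/2 ≤ 76907 for integer n.
n = 391 gives 76636 ≤ 76907, while n = 392 gives 77028 > 76907; so the answer is 76636.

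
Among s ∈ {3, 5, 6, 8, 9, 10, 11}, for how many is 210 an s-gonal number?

s = 3: P(3, 20) = 210. ✓
s = 5: P(5, 12) = 210. ✓
s = 6: P(6, 10) = 190 and P(6, 11) = 231; 210 is not s-gonal.
s = 8: P(8, 8) = 176 and P(8, 9) = 225; 210 is not s-gonal.
s = 9: P(9, 8) = 204 and P(9, 9) = 261; 210 is not s-gonal.
s = 10: P(10, 7) = 175 and P(10, 8) = 232; 210 is not s-gonal.
s = 11: P(11, 7) = 196 and P(11, 8) = 260; 210 is not s-gonal.
Hits: s ∈ {3, 5} → 2.

2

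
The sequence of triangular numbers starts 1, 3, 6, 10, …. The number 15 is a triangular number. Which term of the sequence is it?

Set n(n+1)/2 = 15, giving n² + n − 30 = 0.
So n = (-1 + 11) / 2 = 10/2 = 5.
Check: 5·6/2 = 15. ✓

5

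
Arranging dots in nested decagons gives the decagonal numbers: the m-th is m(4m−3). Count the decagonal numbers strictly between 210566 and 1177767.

The n-th decagonal number is n(4n−3).
Smallest index with value > 210566: n = 230 (giving 210910).
Largest index with value < 1177767: n = 542 (giving 1173430).
Indices 230 through 542: 313 terms.

313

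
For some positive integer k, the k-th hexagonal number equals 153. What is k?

9

Set n(2n−1) = 153, giving 2n² − n − 153 = 0.
The discriminant is 1 + 8·153 = 1225, and √1225 = 35.
So n = (1 + 35) / 4 = 36/4 = 9.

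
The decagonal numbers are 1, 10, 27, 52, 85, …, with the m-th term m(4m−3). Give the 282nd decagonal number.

317250

The 282nd decagonal number is n(4n−3) with n = 282.
282·(4·282 − 3) = 282·1125 = 317250.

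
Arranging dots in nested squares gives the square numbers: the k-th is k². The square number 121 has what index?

11

We need n² = 121, so n = √121 = 11.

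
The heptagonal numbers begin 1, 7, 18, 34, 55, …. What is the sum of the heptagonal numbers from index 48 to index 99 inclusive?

Σ i(5i−3)/2 = (5Σi² − 3Σi) / 2 over i = 48..99.
Σi = 4950 − 1128 = 3822 and Σi² = 328350 − 35720 = 292630.
(5·292630 − 3·3822) / 2 = 1451684/2 = 725842.

725842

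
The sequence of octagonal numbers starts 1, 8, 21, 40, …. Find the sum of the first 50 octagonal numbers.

Σ i(3i−2) = 3Σi² − 2Σi over i = 1..50.
Σi = 1275 and Σi² = 42925.
3·42925 − 2·1275 = 126225.

126225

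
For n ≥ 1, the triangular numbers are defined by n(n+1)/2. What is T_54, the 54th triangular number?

The 54th triangular number is n(n+1)/2 with n = 54.
54·55/2 = 2970/2 = 1485.

1485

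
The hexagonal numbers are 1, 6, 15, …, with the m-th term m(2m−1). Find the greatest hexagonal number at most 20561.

Solve n(2n−1) ≤ 20561 for integer n.
n = 101 gives 20301 ≤ 20561, while n = 102 gives 20706 > 20561; so the answer is 20301.

20301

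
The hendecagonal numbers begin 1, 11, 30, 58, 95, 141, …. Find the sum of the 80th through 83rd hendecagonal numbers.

118442

Σ i(9i−7)/2 = (9Σi² − 7Σi) / 2 over i = 80..83.
Σi = 3486 − 3160 = 326 and Σi² = 194054 − 167480 = 26574.
(9·26574 − 7·326) / 2 = 236884/2 = 118442.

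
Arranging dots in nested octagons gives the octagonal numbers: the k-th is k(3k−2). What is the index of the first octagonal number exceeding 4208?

Solve n(3n−2) > 4208 for integer n.
The largest n with value ≤ 4208 is 37 (since 4033 ≤ 4208 < 4256), so the first above is n = 38, value 4256.

38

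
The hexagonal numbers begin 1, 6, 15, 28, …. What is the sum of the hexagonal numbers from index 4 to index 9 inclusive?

503

Σ i(2i−1) = 2Σi² − Σi over i = 4..9.
Σi = 45 − 6 = 39 and Σi² = 285 − 14 = 271.
2·271 − 1·39 = 503.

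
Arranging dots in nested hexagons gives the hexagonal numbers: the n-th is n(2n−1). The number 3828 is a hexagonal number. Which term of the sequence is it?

44

Set n(2n−1) = 3828, giving 2n² − n − 3828 = 0.
The discriminant is 1 + 8·3828 = 30625, and √30625 = 175.
So n = (1 + 175) / 4 = 176/4 = 44.
Check: 44·(2·44 − 1) = 3828. ✓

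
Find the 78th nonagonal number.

21099

The 78th nonagonal number is n(7n−5)/2 with n = 78.
78·(7·78 − 5)/2 = 78·541/2 = 21099.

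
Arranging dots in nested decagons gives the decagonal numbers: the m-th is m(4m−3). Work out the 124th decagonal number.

The 124th decagonal number is n(4n−3) with n = 124.
124·(4·124 − 3) = 124·493 = 61132.

61132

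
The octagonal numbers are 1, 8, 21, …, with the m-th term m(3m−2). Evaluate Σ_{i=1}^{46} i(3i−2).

Σ i(3i−2) = 3Σi² − 2Σi over i = 1..46.
Σi = 1081 and Σi² = 33511.
3·33511 − 2·1081 = 98371.

98371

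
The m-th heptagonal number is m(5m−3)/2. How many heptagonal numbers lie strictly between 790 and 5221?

27

The n-th heptagonal number is n(5n−3)/2.
Smallest index with value > 790: n = 19 (giving 874).
Largest index with value < 5221: n = 45 (giving 4995).
Indices 19 through 45: 27 terms.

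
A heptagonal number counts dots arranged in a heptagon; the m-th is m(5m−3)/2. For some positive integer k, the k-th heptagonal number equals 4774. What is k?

44

Set n(5n−3)/2 = 4774, giving 5n² − 3n − 9548 = 0.
The discriminant is 9 + 40·4774 = 190969, and √190969 = 437.
So n = (3 + 437) / 10 = 440/10 = 44.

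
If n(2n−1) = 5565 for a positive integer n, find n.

53

Set n(2n−1) = 5565, giving 2n² − n − 5565 = 0.
The discriminant is 1 + 8·5565 = 44521, and √44521 = 211.
So n = (1 + 211) / 4 = 212/4 = 53.
Check: 53·(2·53 − 1) = 5565. ✓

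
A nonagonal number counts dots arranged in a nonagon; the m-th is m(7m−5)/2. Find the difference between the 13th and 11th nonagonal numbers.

163

13·(7·13 − 5)/2 = 559 and 11·(7·11 − 5)/2 = 396.
Difference: 559 − 396 = 163.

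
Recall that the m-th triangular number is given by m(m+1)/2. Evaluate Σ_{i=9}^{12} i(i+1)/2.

244

Σ i(i+1)/2 = (Σi² + Σi) / 2 over i = 9..12.
Σi = 78 − 36 = 42 and Σi² = 650 − 204 = 446.
(1·446 + 1·42) / 2 = 488/2 = 244.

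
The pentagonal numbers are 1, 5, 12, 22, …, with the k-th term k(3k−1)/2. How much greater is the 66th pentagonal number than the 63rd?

579

66·(3·66 − 1)/2 = 6501 and 63·(3·63 − 1)/2 = 5922.
Difference: 6501 − 5922 = 579.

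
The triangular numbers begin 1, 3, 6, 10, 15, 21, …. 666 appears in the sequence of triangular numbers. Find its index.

36

Set n(n+1)/2 = 666, giving n² + n − 1332 = 0.
So n = (-1 + 73) / 2 = 72/2 = 36.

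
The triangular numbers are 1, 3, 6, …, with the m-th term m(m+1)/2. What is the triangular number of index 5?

The 5th triangular number is n(n+1)/2 with n = 5.
5·6/2 = 30/2 = 15.

15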